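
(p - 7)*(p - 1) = p^2 - 8*p + 7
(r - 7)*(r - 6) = r^2 - 13*r + 42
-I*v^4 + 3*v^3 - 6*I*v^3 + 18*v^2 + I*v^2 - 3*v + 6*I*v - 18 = (v + 1)*(v + 6)*(v + 3*I)*(-I*v + I)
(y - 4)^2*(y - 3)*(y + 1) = y^4 - 10*y^3 + 29*y^2 - 8*y - 48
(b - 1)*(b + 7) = b^2 + 6*b - 7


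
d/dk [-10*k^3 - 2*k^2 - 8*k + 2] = -30*k^2 - 4*k - 8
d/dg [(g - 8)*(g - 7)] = 2*g - 15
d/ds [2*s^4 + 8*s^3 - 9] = 8*s^2*(s + 3)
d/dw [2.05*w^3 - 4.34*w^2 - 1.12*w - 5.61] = 6.15*w^2 - 8.68*w - 1.12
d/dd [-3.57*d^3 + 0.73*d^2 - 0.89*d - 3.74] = -10.71*d^2 + 1.46*d - 0.89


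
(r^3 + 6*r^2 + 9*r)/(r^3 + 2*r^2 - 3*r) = (r + 3)/(r - 1)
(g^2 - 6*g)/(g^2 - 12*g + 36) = g/(g - 6)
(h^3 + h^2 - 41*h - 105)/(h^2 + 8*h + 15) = h - 7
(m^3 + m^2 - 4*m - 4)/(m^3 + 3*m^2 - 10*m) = (m^2 + 3*m + 2)/(m*(m + 5))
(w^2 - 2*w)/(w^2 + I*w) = (w - 2)/(w + I)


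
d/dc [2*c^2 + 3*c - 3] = 4*c + 3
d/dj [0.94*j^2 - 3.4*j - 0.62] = 1.88*j - 3.4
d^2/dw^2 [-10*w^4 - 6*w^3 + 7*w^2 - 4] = -120*w^2 - 36*w + 14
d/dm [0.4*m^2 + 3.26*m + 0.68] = 0.8*m + 3.26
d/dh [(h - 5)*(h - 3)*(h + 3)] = 3*h^2 - 10*h - 9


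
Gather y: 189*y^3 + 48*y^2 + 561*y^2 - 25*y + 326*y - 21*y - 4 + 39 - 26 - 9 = 189*y^3 + 609*y^2 + 280*y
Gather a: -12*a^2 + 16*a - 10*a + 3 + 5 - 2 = -12*a^2 + 6*a + 6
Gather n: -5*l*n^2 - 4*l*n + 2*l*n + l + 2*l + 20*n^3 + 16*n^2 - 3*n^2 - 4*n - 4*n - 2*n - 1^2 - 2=3*l + 20*n^3 + n^2*(13 - 5*l) + n*(-2*l - 10) - 3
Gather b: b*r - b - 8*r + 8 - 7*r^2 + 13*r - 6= b*(r - 1) - 7*r^2 + 5*r + 2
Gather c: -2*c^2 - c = -2*c^2 - c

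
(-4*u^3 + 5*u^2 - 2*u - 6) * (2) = -8*u^3 + 10*u^2 - 4*u - 12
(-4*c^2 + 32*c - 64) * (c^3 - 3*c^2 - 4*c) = -4*c^5 + 44*c^4 - 144*c^3 + 64*c^2 + 256*c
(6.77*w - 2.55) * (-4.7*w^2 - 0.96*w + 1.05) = -31.819*w^3 + 5.4858*w^2 + 9.5565*w - 2.6775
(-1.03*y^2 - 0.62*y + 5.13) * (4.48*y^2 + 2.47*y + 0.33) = -4.6144*y^4 - 5.3217*y^3 + 21.1111*y^2 + 12.4665*y + 1.6929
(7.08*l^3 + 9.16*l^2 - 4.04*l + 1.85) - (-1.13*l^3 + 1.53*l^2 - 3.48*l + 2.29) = 8.21*l^3 + 7.63*l^2 - 0.56*l - 0.44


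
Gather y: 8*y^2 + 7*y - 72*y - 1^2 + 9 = 8*y^2 - 65*y + 8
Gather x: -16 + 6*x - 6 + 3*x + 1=9*x - 21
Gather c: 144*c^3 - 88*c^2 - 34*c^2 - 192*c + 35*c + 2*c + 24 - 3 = 144*c^3 - 122*c^2 - 155*c + 21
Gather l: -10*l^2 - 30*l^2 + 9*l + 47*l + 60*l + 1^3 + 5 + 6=-40*l^2 + 116*l + 12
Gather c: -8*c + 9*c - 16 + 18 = c + 2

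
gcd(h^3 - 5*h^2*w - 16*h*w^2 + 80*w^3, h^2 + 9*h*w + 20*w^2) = h + 4*w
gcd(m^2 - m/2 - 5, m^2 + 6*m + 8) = m + 2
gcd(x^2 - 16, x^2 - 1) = 1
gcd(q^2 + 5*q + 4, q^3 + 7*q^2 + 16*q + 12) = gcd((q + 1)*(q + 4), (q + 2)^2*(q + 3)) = 1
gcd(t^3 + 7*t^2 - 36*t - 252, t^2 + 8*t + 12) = t + 6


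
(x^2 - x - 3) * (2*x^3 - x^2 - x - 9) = 2*x^5 - 3*x^4 - 6*x^3 - 5*x^2 + 12*x + 27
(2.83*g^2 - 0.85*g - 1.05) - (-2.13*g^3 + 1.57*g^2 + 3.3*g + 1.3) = 2.13*g^3 + 1.26*g^2 - 4.15*g - 2.35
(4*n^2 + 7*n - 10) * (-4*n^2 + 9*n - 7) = -16*n^4 + 8*n^3 + 75*n^2 - 139*n + 70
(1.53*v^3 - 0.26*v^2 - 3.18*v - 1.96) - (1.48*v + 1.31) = 1.53*v^3 - 0.26*v^2 - 4.66*v - 3.27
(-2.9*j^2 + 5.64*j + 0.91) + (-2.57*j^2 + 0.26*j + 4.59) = -5.47*j^2 + 5.9*j + 5.5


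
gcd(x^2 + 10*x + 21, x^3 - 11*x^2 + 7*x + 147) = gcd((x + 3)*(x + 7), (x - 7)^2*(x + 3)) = x + 3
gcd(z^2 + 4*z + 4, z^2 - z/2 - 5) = z + 2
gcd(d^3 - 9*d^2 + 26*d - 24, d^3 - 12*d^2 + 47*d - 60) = d^2 - 7*d + 12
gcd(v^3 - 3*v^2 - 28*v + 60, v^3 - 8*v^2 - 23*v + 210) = v^2 - v - 30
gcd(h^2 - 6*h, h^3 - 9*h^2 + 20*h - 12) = h - 6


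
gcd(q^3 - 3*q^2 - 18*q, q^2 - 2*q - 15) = q + 3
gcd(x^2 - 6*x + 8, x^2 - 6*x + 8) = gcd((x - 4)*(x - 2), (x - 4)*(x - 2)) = x^2 - 6*x + 8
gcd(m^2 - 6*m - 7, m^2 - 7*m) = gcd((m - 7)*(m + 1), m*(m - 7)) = m - 7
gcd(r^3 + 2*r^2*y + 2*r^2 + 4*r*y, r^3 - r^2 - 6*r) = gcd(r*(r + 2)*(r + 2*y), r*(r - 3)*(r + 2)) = r^2 + 2*r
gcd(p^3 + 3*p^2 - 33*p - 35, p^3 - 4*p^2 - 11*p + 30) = p - 5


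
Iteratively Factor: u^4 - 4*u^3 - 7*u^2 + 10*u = (u + 2)*(u^3 - 6*u^2 + 5*u) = (u - 5)*(u + 2)*(u^2 - u) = u*(u - 5)*(u + 2)*(u - 1)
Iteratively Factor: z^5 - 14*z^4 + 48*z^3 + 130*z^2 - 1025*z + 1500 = (z + 4)*(z^4 - 18*z^3 + 120*z^2 - 350*z + 375) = (z - 5)*(z + 4)*(z^3 - 13*z^2 + 55*z - 75) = (z - 5)^2*(z + 4)*(z^2 - 8*z + 15) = (z - 5)^2*(z - 3)*(z + 4)*(z - 5)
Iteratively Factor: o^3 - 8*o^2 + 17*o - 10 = (o - 1)*(o^2 - 7*o + 10) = (o - 2)*(o - 1)*(o - 5)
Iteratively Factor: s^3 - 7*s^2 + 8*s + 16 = (s - 4)*(s^2 - 3*s - 4) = (s - 4)^2*(s + 1)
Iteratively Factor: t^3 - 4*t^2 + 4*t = (t - 2)*(t^2 - 2*t) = (t - 2)^2*(t)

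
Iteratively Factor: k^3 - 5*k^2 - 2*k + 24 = (k + 2)*(k^2 - 7*k + 12) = (k - 3)*(k + 2)*(k - 4)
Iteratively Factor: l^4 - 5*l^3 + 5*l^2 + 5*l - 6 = (l - 1)*(l^3 - 4*l^2 + l + 6) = (l - 2)*(l - 1)*(l^2 - 2*l - 3) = (l - 2)*(l - 1)*(l + 1)*(l - 3)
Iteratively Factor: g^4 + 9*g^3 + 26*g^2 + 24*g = (g)*(g^3 + 9*g^2 + 26*g + 24) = g*(g + 3)*(g^2 + 6*g + 8) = g*(g + 3)*(g + 4)*(g + 2)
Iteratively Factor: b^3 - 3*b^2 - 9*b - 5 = (b + 1)*(b^2 - 4*b - 5) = (b - 5)*(b + 1)*(b + 1)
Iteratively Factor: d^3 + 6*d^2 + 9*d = (d + 3)*(d^2 + 3*d) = (d + 3)^2*(d)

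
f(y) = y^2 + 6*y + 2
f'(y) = 2*y + 6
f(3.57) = 36.16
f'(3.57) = 13.14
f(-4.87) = -3.50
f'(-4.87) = -3.74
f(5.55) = 66.10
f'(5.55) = 17.10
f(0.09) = 2.55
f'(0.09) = 6.18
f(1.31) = 11.58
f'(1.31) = 8.62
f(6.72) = 87.48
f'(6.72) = 19.44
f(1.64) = 14.53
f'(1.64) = 9.28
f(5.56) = 66.27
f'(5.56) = 17.12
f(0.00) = 2.00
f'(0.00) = 6.00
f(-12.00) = 74.00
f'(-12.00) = -18.00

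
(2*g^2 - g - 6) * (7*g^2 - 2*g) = 14*g^4 - 11*g^3 - 40*g^2 + 12*g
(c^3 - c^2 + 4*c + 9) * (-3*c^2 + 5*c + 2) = -3*c^5 + 8*c^4 - 15*c^3 - 9*c^2 + 53*c + 18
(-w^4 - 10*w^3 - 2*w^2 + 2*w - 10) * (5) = -5*w^4 - 50*w^3 - 10*w^2 + 10*w - 50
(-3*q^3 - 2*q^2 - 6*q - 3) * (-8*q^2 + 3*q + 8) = 24*q^5 + 7*q^4 + 18*q^3 - 10*q^2 - 57*q - 24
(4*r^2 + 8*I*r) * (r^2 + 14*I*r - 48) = 4*r^4 + 64*I*r^3 - 304*r^2 - 384*I*r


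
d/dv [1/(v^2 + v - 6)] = (-2*v - 1)/(v^2 + v - 6)^2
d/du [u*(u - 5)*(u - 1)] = 3*u^2 - 12*u + 5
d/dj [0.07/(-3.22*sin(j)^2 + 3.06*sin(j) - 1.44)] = (0.4508*sin(j) - 0.2142)*cos(j)/(3.22*sin(j)^2 - 3.06*sin(j) + 1.44)^2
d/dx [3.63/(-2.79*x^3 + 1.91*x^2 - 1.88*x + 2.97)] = (30.3831*x^2 - 13.8666*x + 6.8244)/(2.79*x^3 - 1.91*x^2 + 1.88*x - 2.97)^2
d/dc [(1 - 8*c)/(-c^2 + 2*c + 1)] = 2*(-4*c^2 + c - 5)/(c^4 - 4*c^3 + 2*c^2 + 4*c + 1)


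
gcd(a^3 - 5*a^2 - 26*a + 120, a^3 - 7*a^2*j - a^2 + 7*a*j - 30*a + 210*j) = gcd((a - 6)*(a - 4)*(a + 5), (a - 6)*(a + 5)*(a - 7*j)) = a^2 - a - 30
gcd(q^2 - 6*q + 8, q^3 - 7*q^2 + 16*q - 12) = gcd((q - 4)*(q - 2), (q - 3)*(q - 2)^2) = q - 2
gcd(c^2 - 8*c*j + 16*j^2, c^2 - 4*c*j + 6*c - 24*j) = c - 4*j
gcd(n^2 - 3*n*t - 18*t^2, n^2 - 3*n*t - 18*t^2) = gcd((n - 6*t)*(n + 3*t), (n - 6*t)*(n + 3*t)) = -n^2 + 3*n*t + 18*t^2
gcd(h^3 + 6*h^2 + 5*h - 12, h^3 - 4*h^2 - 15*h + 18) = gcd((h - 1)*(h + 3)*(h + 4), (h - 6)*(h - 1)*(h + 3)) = h^2 + 2*h - 3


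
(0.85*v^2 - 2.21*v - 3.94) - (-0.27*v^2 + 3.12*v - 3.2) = 1.12*v^2 - 5.33*v - 0.74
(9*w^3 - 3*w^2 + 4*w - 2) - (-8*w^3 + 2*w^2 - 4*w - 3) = 17*w^3 - 5*w^2 + 8*w + 1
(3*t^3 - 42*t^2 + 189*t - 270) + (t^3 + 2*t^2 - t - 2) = 4*t^3 - 40*t^2 + 188*t - 272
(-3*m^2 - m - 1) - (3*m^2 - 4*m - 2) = -6*m^2 + 3*m + 1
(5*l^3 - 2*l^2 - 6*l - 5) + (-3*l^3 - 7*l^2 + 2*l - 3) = 2*l^3 - 9*l^2 - 4*l - 8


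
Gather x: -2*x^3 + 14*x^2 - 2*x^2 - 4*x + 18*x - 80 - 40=-2*x^3 + 12*x^2 + 14*x - 120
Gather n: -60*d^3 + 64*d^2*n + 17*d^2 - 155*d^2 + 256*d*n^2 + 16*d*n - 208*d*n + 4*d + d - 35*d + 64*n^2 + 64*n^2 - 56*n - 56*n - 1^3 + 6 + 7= -60*d^3 - 138*d^2 - 30*d + n^2*(256*d + 128) + n*(64*d^2 - 192*d - 112) + 12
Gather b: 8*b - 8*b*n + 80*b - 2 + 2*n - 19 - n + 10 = b*(88 - 8*n) + n - 11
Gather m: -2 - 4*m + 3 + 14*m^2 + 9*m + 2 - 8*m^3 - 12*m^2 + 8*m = -8*m^3 + 2*m^2 + 13*m + 3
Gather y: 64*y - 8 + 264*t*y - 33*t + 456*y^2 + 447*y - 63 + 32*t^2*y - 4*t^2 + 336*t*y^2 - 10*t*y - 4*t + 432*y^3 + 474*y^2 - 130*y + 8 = -4*t^2 - 37*t + 432*y^3 + y^2*(336*t + 930) + y*(32*t^2 + 254*t + 381) - 63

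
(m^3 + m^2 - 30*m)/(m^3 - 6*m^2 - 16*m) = (-m^2 - m + 30)/(-m^2 + 6*m + 16)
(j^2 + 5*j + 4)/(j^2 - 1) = (j + 4)/(j - 1)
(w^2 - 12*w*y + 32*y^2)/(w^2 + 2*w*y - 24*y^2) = (w - 8*y)/(w + 6*y)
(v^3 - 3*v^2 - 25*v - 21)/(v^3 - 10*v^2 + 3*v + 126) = (v + 1)/(v - 6)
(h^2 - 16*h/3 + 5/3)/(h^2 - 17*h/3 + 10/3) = (3*h - 1)/(3*h - 2)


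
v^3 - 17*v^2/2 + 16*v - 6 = (v - 6)*(v - 2)*(v - 1/2)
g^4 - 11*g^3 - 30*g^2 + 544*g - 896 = (g - 8)^2*(g - 2)*(g + 7)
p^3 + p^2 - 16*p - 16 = (p - 4)*(p + 1)*(p + 4)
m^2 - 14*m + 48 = (m - 8)*(m - 6)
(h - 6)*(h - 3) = h^2 - 9*h + 18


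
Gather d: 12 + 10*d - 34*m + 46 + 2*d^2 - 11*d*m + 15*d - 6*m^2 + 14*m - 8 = 2*d^2 + d*(25 - 11*m) - 6*m^2 - 20*m + 50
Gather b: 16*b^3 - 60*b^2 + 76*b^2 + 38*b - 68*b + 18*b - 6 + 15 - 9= 16*b^3 + 16*b^2 - 12*b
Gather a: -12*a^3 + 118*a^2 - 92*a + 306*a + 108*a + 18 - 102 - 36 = -12*a^3 + 118*a^2 + 322*a - 120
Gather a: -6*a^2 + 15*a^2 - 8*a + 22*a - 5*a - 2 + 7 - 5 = 9*a^2 + 9*a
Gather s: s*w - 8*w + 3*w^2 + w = s*w + 3*w^2 - 7*w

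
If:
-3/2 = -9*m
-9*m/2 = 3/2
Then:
No Solution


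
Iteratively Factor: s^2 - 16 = (s - 4)*(s + 4)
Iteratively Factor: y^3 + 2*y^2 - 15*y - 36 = (y + 3)*(y^2 - y - 12) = (y + 3)^2*(y - 4)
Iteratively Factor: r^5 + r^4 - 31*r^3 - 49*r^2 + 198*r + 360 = (r + 4)*(r^4 - 3*r^3 - 19*r^2 + 27*r + 90) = (r + 3)*(r + 4)*(r^3 - 6*r^2 - r + 30) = (r + 2)*(r + 3)*(r + 4)*(r^2 - 8*r + 15) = (r - 5)*(r + 2)*(r + 3)*(r + 4)*(r - 3)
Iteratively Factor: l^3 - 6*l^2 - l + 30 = (l + 2)*(l^2 - 8*l + 15) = (l - 5)*(l + 2)*(l - 3)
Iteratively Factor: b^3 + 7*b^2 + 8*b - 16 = (b - 1)*(b^2 + 8*b + 16) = (b - 1)*(b + 4)*(b + 4)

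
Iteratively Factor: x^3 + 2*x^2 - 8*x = (x - 2)*(x^2 + 4*x) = x*(x - 2)*(x + 4)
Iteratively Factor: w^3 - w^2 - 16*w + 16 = (w - 4)*(w^2 + 3*w - 4) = (w - 4)*(w + 4)*(w - 1)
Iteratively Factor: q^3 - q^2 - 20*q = (q - 5)*(q^2 + 4*q) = q*(q - 5)*(q + 4)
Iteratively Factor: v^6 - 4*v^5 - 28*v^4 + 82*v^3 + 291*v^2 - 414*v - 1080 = (v - 3)*(v^5 - v^4 - 31*v^3 - 11*v^2 + 258*v + 360) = (v - 4)*(v - 3)*(v^4 + 3*v^3 - 19*v^2 - 87*v - 90) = (v - 4)*(v - 3)*(v + 3)*(v^3 - 19*v - 30) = (v - 4)*(v - 3)*(v + 2)*(v + 3)*(v^2 - 2*v - 15) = (v - 4)*(v - 3)*(v + 2)*(v + 3)^2*(v - 5)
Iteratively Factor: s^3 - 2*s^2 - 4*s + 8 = (s + 2)*(s^2 - 4*s + 4) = (s - 2)*(s + 2)*(s - 2)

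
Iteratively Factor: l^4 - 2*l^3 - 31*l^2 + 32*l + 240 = (l + 3)*(l^3 - 5*l^2 - 16*l + 80) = (l + 3)*(l + 4)*(l^2 - 9*l + 20) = (l - 4)*(l + 3)*(l + 4)*(l - 5)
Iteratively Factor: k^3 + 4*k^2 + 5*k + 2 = (k + 1)*(k^2 + 3*k + 2) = (k + 1)*(k + 2)*(k + 1)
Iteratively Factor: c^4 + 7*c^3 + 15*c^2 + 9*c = (c)*(c^3 + 7*c^2 + 15*c + 9) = c*(c + 3)*(c^2 + 4*c + 3) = c*(c + 3)^2*(c + 1)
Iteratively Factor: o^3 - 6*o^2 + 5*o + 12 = (o - 4)*(o^2 - 2*o - 3) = (o - 4)*(o + 1)*(o - 3)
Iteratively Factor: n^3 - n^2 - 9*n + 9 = (n - 1)*(n^2 - 9) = (n - 3)*(n - 1)*(n + 3)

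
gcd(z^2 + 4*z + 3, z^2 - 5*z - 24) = z + 3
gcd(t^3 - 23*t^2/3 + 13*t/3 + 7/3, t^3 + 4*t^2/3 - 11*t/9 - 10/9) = t - 1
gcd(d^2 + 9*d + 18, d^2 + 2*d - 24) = d + 6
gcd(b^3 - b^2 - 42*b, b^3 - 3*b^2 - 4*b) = b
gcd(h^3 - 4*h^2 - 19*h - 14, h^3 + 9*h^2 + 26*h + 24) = h + 2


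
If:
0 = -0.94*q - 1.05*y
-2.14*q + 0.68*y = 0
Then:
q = 0.00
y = 0.00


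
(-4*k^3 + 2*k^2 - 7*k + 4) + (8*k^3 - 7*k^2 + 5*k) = 4*k^3 - 5*k^2 - 2*k + 4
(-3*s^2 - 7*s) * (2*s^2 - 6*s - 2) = -6*s^4 + 4*s^3 + 48*s^2 + 14*s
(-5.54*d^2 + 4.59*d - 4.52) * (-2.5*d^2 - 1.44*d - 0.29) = 13.85*d^4 - 3.4974*d^3 + 6.297*d^2 + 5.1777*d + 1.3108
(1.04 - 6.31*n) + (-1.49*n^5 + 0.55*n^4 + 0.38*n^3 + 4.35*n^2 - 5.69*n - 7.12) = -1.49*n^5 + 0.55*n^4 + 0.38*n^3 + 4.35*n^2 - 12.0*n - 6.08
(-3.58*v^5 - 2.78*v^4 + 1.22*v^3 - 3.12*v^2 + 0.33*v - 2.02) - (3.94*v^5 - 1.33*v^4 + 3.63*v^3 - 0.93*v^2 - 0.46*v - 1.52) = -7.52*v^5 - 1.45*v^4 - 2.41*v^3 - 2.19*v^2 + 0.79*v - 0.5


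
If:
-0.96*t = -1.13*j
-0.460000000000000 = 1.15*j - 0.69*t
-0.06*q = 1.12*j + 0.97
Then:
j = -1.36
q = 9.25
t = -1.60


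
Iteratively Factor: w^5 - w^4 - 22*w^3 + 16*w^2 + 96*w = (w - 4)*(w^4 + 3*w^3 - 10*w^2 - 24*w) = (w - 4)*(w - 3)*(w^3 + 6*w^2 + 8*w) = (w - 4)*(w - 3)*(w + 2)*(w^2 + 4*w) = (w - 4)*(w - 3)*(w + 2)*(w + 4)*(w)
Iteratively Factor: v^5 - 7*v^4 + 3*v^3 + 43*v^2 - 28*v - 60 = (v + 1)*(v^4 - 8*v^3 + 11*v^2 + 32*v - 60) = (v - 5)*(v + 1)*(v^3 - 3*v^2 - 4*v + 12) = (v - 5)*(v + 1)*(v + 2)*(v^2 - 5*v + 6) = (v - 5)*(v - 2)*(v + 1)*(v + 2)*(v - 3)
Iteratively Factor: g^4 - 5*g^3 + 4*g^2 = (g - 4)*(g^3 - g^2) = g*(g - 4)*(g^2 - g) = g*(g - 4)*(g - 1)*(g)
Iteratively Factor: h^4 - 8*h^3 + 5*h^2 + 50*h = (h)*(h^3 - 8*h^2 + 5*h + 50) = h*(h - 5)*(h^2 - 3*h - 10) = h*(h - 5)*(h + 2)*(h - 5)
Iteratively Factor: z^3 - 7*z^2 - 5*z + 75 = (z - 5)*(z^2 - 2*z - 15) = (z - 5)^2*(z + 3)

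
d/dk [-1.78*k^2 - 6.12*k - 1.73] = -3.56*k - 6.12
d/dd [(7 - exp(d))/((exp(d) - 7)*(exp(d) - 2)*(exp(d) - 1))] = (2*exp(d) - 3)/(4*(exp(d) - 2)^2*sinh(d/2)^2)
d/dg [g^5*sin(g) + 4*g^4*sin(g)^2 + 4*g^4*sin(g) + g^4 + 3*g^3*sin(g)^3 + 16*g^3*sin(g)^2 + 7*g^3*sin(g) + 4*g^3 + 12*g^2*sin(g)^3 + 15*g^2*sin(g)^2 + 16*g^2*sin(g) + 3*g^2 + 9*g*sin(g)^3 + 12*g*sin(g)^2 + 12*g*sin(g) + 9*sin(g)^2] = g^5*cos(g) + 5*g^4*sin(g) + 4*g^4*sin(2*g) + 4*g^4*cos(g) + 16*g^3*sin(g) + 16*g^3*sin(2*g) + 37*g^3*cos(g)/4 - 8*g^3*cos(2*g) - 9*g^3*cos(3*g)/4 + 12*g^3 + 111*g^2*sin(g)/4 + 15*g^2*sin(2*g) - 9*g^2*sin(3*g)/4 + 25*g^2*cos(g) - 24*g^2*cos(2*g) - 9*g^2*cos(3*g) + 36*g^2 + 50*g*sin(g) + 12*g*sin(2*g) - 6*g*sin(3*g) + 75*g*cos(g)/4 - 15*g*cos(2*g) - 27*g*cos(3*g)/4 + 21*g + 75*sin(g)/4 + 9*sin(2*g) - 9*sin(3*g)/4 - 6*cos(2*g) + 6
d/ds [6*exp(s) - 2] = 6*exp(s)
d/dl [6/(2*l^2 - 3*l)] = 6*(3 - 4*l)/(l^2*(2*l - 3)^2)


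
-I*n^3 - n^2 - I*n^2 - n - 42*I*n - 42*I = (n - 7*I)*(n + 6*I)*(-I*n - I)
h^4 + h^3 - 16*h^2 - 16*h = h*(h - 4)*(h + 1)*(h + 4)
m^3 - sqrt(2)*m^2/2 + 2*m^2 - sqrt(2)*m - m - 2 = (m + 2)*(m - sqrt(2))*(m + sqrt(2)/2)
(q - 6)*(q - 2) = q^2 - 8*q + 12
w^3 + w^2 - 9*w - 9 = (w - 3)*(w + 1)*(w + 3)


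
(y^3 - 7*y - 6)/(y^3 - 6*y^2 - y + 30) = (y + 1)/(y - 5)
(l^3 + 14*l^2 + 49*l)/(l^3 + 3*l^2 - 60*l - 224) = l*(l + 7)/(l^2 - 4*l - 32)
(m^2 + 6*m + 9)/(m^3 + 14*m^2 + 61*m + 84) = (m + 3)/(m^2 + 11*m + 28)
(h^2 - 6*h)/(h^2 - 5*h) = (h - 6)/(h - 5)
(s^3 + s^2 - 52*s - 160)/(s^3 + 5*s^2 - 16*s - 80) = (s - 8)/(s - 4)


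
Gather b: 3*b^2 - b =3*b^2 - b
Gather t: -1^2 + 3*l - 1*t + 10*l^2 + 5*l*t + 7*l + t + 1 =10*l^2 + 5*l*t + 10*l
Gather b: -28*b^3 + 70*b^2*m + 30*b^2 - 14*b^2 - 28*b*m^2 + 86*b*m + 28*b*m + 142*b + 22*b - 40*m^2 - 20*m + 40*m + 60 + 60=-28*b^3 + b^2*(70*m + 16) + b*(-28*m^2 + 114*m + 164) - 40*m^2 + 20*m + 120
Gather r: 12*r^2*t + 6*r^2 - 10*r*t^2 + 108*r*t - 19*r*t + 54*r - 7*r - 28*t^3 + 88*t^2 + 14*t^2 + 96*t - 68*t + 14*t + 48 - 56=r^2*(12*t + 6) + r*(-10*t^2 + 89*t + 47) - 28*t^3 + 102*t^2 + 42*t - 8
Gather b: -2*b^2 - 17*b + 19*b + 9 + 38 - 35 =-2*b^2 + 2*b + 12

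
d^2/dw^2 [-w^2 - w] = -2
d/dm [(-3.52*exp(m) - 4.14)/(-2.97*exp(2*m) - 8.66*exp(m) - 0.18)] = (-(3.52*exp(m) + 4.14)*(5.94*exp(m) + 8.66) + 10.4544*exp(2*m) + 30.4832*exp(m) + 0.6336)*exp(m)/(2.97*exp(2*m) + 8.66*exp(m) + 0.18)^2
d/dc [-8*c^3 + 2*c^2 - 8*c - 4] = -24*c^2 + 4*c - 8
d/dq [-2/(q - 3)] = 2/(q - 3)^2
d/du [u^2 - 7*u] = 2*u - 7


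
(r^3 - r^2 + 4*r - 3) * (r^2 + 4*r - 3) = r^5 + 3*r^4 - 3*r^3 + 16*r^2 - 24*r + 9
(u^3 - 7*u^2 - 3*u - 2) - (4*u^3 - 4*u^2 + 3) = -3*u^3 - 3*u^2 - 3*u - 5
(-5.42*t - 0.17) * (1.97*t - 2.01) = -10.6774*t^2 + 10.5593*t + 0.3417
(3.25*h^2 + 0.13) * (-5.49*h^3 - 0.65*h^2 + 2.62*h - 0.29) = -17.8425*h^5 - 2.1125*h^4 + 7.8013*h^3 - 1.027*h^2 + 0.3406*h - 0.0377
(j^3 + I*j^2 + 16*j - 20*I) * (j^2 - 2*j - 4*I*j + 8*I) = j^5 - 2*j^4 - 3*I*j^4 + 20*j^3 + 6*I*j^3 - 40*j^2 - 84*I*j^2 - 80*j + 168*I*j + 160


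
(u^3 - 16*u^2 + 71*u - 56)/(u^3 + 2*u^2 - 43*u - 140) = (u^2 - 9*u + 8)/(u^2 + 9*u + 20)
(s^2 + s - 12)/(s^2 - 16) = (s - 3)/(s - 4)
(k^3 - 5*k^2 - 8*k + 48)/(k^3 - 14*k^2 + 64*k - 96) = (k + 3)/(k - 6)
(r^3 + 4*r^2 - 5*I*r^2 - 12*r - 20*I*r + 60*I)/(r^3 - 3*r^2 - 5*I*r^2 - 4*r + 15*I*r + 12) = (r^3 + r^2*(4 - 5*I) - 4*r*(3 + 5*I) + 60*I)/(r^3 - r^2*(3 + 5*I) + r*(-4 + 15*I) + 12)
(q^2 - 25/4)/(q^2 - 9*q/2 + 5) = (q + 5/2)/(q - 2)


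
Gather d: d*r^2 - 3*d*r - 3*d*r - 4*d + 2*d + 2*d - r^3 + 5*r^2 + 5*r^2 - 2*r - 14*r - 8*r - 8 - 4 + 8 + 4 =d*(r^2 - 6*r) - r^3 + 10*r^2 - 24*r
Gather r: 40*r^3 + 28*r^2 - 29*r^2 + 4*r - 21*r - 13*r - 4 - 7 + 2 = 40*r^3 - r^2 - 30*r - 9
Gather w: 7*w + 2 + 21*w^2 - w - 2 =21*w^2 + 6*w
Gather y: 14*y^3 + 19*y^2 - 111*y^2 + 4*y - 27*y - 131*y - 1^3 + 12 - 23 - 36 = 14*y^3 - 92*y^2 - 154*y - 48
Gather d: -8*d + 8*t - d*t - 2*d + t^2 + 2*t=d*(-t - 10) + t^2 + 10*t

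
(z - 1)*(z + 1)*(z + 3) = z^3 + 3*z^2 - z - 3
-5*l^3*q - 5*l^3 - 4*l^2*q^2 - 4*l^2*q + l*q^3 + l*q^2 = (-5*l + q)*(l + q)*(l*q + l)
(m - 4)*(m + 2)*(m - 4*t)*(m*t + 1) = m^4*t - 4*m^3*t^2 - 2*m^3*t + m^3 + 8*m^2*t^2 - 12*m^2*t - 2*m^2 + 32*m*t^2 + 8*m*t - 8*m + 32*t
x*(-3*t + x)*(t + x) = -3*t^2*x - 2*t*x^2 + x^3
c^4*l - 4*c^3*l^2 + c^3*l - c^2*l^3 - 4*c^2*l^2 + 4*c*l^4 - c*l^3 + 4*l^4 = (c - 4*l)*(c - l)*(c + l)*(c*l + l)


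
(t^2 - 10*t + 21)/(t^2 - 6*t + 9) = (t - 7)/(t - 3)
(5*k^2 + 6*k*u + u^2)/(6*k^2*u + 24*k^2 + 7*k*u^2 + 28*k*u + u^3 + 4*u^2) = (5*k + u)/(6*k*u + 24*k + u^2 + 4*u)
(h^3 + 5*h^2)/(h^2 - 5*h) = h*(h + 5)/(h - 5)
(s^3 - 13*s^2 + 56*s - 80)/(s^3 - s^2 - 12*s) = (s^2 - 9*s + 20)/(s*(s + 3))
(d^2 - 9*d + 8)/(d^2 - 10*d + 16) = (d - 1)/(d - 2)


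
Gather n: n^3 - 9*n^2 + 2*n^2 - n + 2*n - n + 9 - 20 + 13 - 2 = n^3 - 7*n^2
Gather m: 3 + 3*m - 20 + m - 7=4*m - 24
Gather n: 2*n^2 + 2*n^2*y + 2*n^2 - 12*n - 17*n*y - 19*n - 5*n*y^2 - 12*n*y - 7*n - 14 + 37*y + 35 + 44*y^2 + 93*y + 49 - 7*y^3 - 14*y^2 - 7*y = n^2*(2*y + 4) + n*(-5*y^2 - 29*y - 38) - 7*y^3 + 30*y^2 + 123*y + 70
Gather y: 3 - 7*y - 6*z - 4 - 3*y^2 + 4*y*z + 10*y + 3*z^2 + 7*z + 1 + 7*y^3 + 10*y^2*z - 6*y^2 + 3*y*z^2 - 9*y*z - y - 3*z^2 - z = 7*y^3 + y^2*(10*z - 9) + y*(3*z^2 - 5*z + 2)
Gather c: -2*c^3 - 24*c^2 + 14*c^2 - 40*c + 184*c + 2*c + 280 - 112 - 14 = -2*c^3 - 10*c^2 + 146*c + 154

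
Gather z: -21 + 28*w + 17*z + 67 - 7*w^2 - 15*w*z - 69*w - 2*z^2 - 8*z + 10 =-7*w^2 - 41*w - 2*z^2 + z*(9 - 15*w) + 56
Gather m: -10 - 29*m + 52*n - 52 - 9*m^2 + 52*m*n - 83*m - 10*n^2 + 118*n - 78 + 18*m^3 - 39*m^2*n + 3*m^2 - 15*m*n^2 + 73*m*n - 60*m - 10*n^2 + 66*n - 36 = 18*m^3 + m^2*(-39*n - 6) + m*(-15*n^2 + 125*n - 172) - 20*n^2 + 236*n - 176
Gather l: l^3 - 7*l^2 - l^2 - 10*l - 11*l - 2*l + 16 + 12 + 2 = l^3 - 8*l^2 - 23*l + 30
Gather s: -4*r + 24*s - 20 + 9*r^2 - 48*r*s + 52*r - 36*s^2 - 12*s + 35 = 9*r^2 + 48*r - 36*s^2 + s*(12 - 48*r) + 15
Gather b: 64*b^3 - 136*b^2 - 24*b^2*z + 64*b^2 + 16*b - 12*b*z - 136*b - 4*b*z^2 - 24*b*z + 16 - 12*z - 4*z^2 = 64*b^3 + b^2*(-24*z - 72) + b*(-4*z^2 - 36*z - 120) - 4*z^2 - 12*z + 16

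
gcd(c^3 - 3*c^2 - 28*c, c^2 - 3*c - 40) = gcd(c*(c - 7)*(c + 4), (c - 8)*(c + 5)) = 1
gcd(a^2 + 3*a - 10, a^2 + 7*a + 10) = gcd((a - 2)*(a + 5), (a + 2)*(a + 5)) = a + 5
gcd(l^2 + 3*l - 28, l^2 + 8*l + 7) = l + 7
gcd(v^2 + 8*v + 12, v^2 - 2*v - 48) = v + 6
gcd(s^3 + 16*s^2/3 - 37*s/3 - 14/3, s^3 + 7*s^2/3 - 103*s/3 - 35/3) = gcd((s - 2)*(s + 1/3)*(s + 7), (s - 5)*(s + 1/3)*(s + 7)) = s^2 + 22*s/3 + 7/3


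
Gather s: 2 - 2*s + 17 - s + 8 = 27 - 3*s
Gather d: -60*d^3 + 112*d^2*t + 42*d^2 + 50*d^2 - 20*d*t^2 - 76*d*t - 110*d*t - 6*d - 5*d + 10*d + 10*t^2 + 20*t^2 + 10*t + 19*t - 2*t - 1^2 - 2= -60*d^3 + d^2*(112*t + 92) + d*(-20*t^2 - 186*t - 1) + 30*t^2 + 27*t - 3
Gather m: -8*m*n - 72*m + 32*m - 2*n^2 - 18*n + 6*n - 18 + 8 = m*(-8*n - 40) - 2*n^2 - 12*n - 10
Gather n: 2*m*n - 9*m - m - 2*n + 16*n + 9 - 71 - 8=-10*m + n*(2*m + 14) - 70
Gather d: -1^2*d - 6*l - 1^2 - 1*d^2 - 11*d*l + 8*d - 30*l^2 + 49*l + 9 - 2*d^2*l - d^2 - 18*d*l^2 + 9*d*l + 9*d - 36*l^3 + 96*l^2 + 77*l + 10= d^2*(-2*l - 2) + d*(-18*l^2 - 2*l + 16) - 36*l^3 + 66*l^2 + 120*l + 18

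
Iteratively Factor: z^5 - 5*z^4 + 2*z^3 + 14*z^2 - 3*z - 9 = (z - 3)*(z^4 - 2*z^3 - 4*z^2 + 2*z + 3) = (z - 3)*(z - 1)*(z^3 - z^2 - 5*z - 3) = (z - 3)*(z - 1)*(z + 1)*(z^2 - 2*z - 3) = (z - 3)*(z - 1)*(z + 1)^2*(z - 3)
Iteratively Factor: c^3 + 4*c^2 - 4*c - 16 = (c - 2)*(c^2 + 6*c + 8) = (c - 2)*(c + 2)*(c + 4)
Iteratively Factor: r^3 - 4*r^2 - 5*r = (r)*(r^2 - 4*r - 5) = r*(r - 5)*(r + 1)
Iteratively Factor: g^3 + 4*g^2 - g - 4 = (g + 4)*(g^2 - 1) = (g + 1)*(g + 4)*(g - 1)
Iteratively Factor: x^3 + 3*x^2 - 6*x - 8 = (x + 4)*(x^2 - x - 2) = (x - 2)*(x + 4)*(x + 1)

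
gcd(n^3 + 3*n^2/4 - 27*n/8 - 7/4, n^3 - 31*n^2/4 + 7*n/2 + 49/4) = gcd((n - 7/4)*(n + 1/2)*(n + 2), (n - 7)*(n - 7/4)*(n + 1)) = n - 7/4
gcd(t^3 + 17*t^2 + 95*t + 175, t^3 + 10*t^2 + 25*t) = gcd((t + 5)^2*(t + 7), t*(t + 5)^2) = t^2 + 10*t + 25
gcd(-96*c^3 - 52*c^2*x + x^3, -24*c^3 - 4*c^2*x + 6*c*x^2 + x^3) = 12*c^2 + 8*c*x + x^2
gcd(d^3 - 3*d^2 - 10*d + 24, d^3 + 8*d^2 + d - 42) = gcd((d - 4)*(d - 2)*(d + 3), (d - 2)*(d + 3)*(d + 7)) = d^2 + d - 6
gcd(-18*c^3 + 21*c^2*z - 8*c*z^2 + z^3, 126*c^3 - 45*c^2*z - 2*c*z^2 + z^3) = -3*c + z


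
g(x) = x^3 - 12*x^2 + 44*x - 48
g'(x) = 3*x^2 - 24*x + 44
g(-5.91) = -933.60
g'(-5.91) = 290.62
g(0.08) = -44.56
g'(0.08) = 42.10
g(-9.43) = -2368.58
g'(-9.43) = 537.09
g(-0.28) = -61.28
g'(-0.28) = 50.96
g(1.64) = -3.70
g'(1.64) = 12.71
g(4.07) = -0.28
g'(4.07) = -3.99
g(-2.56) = -256.06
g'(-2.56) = 125.10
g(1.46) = -6.23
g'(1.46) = 15.35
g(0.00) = -48.00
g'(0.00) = 44.00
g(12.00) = 480.00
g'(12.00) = 188.00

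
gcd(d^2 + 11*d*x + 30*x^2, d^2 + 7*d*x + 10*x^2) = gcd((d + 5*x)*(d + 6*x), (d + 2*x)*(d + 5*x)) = d + 5*x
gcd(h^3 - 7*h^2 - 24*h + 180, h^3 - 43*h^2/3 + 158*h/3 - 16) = h - 6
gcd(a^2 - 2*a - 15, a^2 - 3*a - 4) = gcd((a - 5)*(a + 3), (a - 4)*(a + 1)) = 1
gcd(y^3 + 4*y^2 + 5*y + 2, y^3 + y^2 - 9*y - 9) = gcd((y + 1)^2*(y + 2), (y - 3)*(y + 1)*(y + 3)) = y + 1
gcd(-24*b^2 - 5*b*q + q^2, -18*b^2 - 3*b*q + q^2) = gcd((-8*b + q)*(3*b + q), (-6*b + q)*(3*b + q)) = 3*b + q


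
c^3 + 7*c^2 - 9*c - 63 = (c - 3)*(c + 3)*(c + 7)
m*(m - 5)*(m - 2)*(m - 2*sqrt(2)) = m^4 - 7*m^3 - 2*sqrt(2)*m^3 + 10*m^2 + 14*sqrt(2)*m^2 - 20*sqrt(2)*m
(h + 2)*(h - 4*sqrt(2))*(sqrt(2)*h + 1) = sqrt(2)*h^3 - 7*h^2 + 2*sqrt(2)*h^2 - 14*h - 4*sqrt(2)*h - 8*sqrt(2)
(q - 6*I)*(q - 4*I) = q^2 - 10*I*q - 24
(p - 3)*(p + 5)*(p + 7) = p^3 + 9*p^2 - p - 105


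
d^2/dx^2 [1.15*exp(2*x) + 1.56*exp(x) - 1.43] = (4.6*exp(x) + 1.56)*exp(x)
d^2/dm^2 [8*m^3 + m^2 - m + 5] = 48*m + 2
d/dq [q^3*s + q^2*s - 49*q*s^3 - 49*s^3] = s*(3*q^2 + 2*q - 49*s^2)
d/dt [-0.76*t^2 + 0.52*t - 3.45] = 0.52 - 1.52*t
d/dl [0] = 0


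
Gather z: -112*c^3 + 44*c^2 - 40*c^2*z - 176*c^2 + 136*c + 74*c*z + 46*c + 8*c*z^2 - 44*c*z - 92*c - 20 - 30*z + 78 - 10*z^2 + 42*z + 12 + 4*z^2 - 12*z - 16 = -112*c^3 - 132*c^2 + 90*c + z^2*(8*c - 6) + z*(-40*c^2 + 30*c) + 54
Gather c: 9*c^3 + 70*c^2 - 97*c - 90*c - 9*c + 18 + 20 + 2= 9*c^3 + 70*c^2 - 196*c + 40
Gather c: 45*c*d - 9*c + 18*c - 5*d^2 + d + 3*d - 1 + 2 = c*(45*d + 9) - 5*d^2 + 4*d + 1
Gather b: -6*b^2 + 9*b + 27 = -6*b^2 + 9*b + 27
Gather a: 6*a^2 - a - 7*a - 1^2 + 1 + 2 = 6*a^2 - 8*a + 2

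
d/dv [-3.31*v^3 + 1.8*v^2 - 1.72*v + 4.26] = -9.93*v^2 + 3.6*v - 1.72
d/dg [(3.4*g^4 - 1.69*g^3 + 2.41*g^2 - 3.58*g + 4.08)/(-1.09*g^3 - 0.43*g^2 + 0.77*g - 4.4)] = (-3.706*g^6 - 2.924*g^5 + 11.2076*g^4 - 70.247*g^3 + 35.9659*g^2 - 17.6992*g + 12.6104)/(1.1881*g^6 + 0.9374*g^5 - 1.4937*g^4 + 8.9298*g^3 + 4.3769*g^2 - 6.776*g + 19.36)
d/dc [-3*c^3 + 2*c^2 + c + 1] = -9*c^2 + 4*c + 1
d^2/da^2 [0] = 0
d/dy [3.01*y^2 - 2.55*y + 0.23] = 6.02*y - 2.55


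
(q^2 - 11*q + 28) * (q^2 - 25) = q^4 - 11*q^3 + 3*q^2 + 275*q - 700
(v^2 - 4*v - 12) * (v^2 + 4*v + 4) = v^4 - 24*v^2 - 64*v - 48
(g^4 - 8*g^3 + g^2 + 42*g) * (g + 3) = g^5 - 5*g^4 - 23*g^3 + 45*g^2 + 126*g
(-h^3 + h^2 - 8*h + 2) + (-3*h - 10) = -h^3 + h^2 - 11*h - 8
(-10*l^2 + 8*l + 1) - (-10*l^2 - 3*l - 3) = 11*l + 4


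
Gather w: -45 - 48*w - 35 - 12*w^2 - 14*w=-12*w^2 - 62*w - 80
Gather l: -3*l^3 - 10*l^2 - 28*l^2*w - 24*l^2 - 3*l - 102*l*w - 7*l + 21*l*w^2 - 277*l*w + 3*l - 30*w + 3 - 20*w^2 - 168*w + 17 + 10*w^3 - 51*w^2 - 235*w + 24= -3*l^3 + l^2*(-28*w - 34) + l*(21*w^2 - 379*w - 7) + 10*w^3 - 71*w^2 - 433*w + 44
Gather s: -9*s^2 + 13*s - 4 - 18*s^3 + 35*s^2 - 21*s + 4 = -18*s^3 + 26*s^2 - 8*s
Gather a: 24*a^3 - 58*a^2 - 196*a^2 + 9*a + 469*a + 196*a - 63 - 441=24*a^3 - 254*a^2 + 674*a - 504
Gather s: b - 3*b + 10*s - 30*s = -2*b - 20*s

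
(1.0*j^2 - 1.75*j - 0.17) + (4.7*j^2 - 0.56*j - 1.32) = 5.7*j^2 - 2.31*j - 1.49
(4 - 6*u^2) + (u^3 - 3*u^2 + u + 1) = u^3 - 9*u^2 + u + 5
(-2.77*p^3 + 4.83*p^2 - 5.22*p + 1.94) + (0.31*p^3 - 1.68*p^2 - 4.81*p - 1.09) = -2.46*p^3 + 3.15*p^2 - 10.03*p + 0.85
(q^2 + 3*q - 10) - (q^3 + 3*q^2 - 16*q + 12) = -q^3 - 2*q^2 + 19*q - 22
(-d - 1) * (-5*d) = 5*d^2 + 5*d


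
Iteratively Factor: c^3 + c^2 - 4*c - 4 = (c + 1)*(c^2 - 4) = (c - 2)*(c + 1)*(c + 2)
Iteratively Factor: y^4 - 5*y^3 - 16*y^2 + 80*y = (y)*(y^3 - 5*y^2 - 16*y + 80) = y*(y - 4)*(y^2 - y - 20) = y*(y - 4)*(y + 4)*(y - 5)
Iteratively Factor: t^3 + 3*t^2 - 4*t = (t - 1)*(t^2 + 4*t) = t*(t - 1)*(t + 4)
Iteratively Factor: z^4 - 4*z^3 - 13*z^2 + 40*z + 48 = (z - 4)*(z^3 - 13*z - 12) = (z - 4)*(z + 1)*(z^2 - z - 12) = (z - 4)^2*(z + 1)*(z + 3)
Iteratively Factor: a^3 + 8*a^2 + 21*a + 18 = (a + 2)*(a^2 + 6*a + 9) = (a + 2)*(a + 3)*(a + 3)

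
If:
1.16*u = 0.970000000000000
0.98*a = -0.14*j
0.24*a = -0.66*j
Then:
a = 0.00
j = 0.00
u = 0.84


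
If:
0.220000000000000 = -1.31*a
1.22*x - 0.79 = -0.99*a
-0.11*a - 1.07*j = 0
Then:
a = -0.17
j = 0.02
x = 0.78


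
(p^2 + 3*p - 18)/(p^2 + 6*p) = (p - 3)/p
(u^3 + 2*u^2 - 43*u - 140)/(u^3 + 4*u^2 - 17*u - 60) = (u^2 - 3*u - 28)/(u^2 - u - 12)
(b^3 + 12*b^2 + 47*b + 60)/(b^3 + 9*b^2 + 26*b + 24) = (b + 5)/(b + 2)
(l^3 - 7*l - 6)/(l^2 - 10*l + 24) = (l^3 - 7*l - 6)/(l^2 - 10*l + 24)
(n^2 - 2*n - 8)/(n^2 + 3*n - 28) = (n + 2)/(n + 7)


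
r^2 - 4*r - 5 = (r - 5)*(r + 1)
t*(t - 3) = t^2 - 3*t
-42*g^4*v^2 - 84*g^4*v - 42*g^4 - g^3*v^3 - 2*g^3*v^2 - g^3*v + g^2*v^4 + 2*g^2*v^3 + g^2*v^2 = (-7*g + v)*(6*g + v)*(g*v + g)^2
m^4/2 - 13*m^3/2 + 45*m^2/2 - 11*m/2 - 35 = (m/2 + 1/2)*(m - 7)*(m - 5)*(m - 2)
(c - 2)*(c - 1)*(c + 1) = c^3 - 2*c^2 - c + 2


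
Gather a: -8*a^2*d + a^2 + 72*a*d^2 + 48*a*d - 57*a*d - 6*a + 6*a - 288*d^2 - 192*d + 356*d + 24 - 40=a^2*(1 - 8*d) + a*(72*d^2 - 9*d) - 288*d^2 + 164*d - 16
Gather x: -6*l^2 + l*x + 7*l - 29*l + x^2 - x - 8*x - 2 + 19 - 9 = -6*l^2 - 22*l + x^2 + x*(l - 9) + 8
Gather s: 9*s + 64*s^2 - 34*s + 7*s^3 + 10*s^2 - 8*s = 7*s^3 + 74*s^2 - 33*s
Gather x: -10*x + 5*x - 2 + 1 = -5*x - 1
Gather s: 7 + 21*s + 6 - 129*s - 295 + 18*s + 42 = -90*s - 240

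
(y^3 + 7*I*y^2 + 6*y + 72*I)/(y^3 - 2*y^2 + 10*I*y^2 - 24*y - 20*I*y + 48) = (y - 3*I)/(y - 2)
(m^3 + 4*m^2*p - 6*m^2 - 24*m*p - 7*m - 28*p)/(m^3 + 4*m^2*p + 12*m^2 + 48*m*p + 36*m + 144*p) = (m^2 - 6*m - 7)/(m^2 + 12*m + 36)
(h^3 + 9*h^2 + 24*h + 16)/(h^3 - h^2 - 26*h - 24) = (h + 4)/(h - 6)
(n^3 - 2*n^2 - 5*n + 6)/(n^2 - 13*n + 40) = (n^3 - 2*n^2 - 5*n + 6)/(n^2 - 13*n + 40)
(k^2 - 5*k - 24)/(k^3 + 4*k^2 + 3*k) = (k - 8)/(k*(k + 1))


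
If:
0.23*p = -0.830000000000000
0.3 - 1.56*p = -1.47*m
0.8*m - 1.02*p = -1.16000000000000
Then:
No Solution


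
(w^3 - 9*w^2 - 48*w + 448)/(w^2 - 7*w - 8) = (w^2 - w - 56)/(w + 1)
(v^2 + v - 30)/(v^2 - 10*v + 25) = (v + 6)/(v - 5)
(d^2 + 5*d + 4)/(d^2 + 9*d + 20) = (d + 1)/(d + 5)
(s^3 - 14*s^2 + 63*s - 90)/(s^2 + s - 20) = (s^3 - 14*s^2 + 63*s - 90)/(s^2 + s - 20)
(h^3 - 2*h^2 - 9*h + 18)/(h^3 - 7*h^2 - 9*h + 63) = (h - 2)/(h - 7)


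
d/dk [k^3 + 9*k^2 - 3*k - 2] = 3*k^2 + 18*k - 3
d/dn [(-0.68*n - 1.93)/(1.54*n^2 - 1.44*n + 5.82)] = (1.0472*n^2 + 5.9444*n - 6.7368)/(2.3716*n^4 - 4.4352*n^3 + 19.9992*n^2 - 16.7616*n + 33.8724)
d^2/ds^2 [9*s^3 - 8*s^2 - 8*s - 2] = 54*s - 16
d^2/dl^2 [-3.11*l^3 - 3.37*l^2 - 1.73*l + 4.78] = -18.66*l - 6.74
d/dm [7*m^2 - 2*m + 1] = 14*m - 2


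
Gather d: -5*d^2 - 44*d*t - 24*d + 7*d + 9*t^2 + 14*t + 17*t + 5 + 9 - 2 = -5*d^2 + d*(-44*t - 17) + 9*t^2 + 31*t + 12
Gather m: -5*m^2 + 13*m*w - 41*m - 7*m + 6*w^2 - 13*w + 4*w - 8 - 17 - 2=-5*m^2 + m*(13*w - 48) + 6*w^2 - 9*w - 27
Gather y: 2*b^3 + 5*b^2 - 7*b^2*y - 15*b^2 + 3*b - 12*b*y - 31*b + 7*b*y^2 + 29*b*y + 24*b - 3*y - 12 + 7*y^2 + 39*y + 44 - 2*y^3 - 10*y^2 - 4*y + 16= 2*b^3 - 10*b^2 - 4*b - 2*y^3 + y^2*(7*b - 3) + y*(-7*b^2 + 17*b + 32) + 48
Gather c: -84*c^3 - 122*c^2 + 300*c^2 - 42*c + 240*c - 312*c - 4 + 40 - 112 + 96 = -84*c^3 + 178*c^2 - 114*c + 20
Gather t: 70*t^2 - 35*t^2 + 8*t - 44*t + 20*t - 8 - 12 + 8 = 35*t^2 - 16*t - 12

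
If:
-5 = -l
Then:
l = 5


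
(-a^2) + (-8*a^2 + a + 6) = -9*a^2 + a + 6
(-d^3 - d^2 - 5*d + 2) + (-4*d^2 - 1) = -d^3 - 5*d^2 - 5*d + 1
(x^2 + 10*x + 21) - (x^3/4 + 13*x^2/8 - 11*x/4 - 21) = -x^3/4 - 5*x^2/8 + 51*x/4 + 42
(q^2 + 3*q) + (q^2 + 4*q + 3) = 2*q^2 + 7*q + 3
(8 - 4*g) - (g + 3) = 5 - 5*g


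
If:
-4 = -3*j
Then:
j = 4/3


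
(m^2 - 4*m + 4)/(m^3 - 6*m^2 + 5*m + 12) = (m^2 - 4*m + 4)/(m^3 - 6*m^2 + 5*m + 12)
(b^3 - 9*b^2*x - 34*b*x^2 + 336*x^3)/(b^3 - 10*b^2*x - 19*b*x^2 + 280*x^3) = (b + 6*x)/(b + 5*x)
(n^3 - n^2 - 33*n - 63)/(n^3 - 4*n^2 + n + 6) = (n^3 - n^2 - 33*n - 63)/(n^3 - 4*n^2 + n + 6)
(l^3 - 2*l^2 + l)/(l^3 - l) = (l - 1)/(l + 1)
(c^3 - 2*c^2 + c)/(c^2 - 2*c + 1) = c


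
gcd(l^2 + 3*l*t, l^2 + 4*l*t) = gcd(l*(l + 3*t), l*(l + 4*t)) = l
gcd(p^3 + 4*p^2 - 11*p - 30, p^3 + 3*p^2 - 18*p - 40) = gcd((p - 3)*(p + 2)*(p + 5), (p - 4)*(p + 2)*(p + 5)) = p^2 + 7*p + 10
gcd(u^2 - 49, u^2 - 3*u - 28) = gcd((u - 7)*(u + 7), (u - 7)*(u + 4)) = u - 7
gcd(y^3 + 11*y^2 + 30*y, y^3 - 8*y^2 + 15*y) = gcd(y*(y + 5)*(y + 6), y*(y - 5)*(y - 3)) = y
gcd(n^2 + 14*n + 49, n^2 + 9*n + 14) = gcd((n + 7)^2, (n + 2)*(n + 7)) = n + 7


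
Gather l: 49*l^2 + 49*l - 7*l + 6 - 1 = 49*l^2 + 42*l + 5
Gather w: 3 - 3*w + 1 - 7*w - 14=-10*w - 10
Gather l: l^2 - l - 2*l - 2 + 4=l^2 - 3*l + 2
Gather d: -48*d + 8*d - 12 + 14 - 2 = -40*d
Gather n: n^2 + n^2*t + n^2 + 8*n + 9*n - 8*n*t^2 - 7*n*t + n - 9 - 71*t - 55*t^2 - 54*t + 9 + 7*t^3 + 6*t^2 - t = n^2*(t + 2) + n*(-8*t^2 - 7*t + 18) + 7*t^3 - 49*t^2 - 126*t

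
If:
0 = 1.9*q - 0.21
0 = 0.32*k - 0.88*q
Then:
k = 0.30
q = 0.11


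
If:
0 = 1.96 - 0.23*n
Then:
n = 8.52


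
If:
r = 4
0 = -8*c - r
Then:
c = -1/2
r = 4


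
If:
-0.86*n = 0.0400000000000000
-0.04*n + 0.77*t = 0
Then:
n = -0.05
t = -0.00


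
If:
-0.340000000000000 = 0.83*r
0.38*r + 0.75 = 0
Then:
No Solution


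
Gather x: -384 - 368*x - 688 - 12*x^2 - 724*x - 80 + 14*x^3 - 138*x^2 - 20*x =14*x^3 - 150*x^2 - 1112*x - 1152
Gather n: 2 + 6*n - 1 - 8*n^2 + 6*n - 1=-8*n^2 + 12*n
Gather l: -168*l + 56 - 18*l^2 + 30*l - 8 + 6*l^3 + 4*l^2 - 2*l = 6*l^3 - 14*l^2 - 140*l + 48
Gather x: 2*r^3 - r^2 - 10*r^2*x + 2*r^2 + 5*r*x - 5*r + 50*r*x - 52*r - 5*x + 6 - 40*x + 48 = 2*r^3 + r^2 - 57*r + x*(-10*r^2 + 55*r - 45) + 54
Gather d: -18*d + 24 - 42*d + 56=80 - 60*d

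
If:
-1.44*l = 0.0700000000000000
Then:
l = -0.05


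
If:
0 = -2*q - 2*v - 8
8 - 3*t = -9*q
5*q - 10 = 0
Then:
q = 2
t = 26/3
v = -6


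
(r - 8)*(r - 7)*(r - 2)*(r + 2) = r^4 - 15*r^3 + 52*r^2 + 60*r - 224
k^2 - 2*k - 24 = (k - 6)*(k + 4)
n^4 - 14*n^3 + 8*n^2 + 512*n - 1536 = (n - 8)^2*(n - 4)*(n + 6)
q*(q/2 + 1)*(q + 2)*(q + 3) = q^4/2 + 7*q^3/2 + 8*q^2 + 6*q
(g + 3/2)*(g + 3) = g^2 + 9*g/2 + 9/2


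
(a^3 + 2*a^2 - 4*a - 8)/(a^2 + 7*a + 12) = (a^3 + 2*a^2 - 4*a - 8)/(a^2 + 7*a + 12)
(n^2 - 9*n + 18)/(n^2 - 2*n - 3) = (n - 6)/(n + 1)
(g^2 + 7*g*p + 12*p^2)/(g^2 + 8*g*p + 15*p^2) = (g + 4*p)/(g + 5*p)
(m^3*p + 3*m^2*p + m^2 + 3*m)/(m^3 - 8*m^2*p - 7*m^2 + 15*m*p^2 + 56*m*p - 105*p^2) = m*(m^2*p + 3*m*p + m + 3)/(m^3 - 8*m^2*p - 7*m^2 + 15*m*p^2 + 56*m*p - 105*p^2)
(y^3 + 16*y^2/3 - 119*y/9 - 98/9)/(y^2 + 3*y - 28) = (9*y^2 - 15*y - 14)/(9*(y - 4))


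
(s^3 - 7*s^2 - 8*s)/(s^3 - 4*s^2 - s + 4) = s*(s - 8)/(s^2 - 5*s + 4)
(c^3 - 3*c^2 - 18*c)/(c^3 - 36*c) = (c + 3)/(c + 6)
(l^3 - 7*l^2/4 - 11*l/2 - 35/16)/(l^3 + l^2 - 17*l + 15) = (16*l^3 - 28*l^2 - 88*l - 35)/(16*(l^3 + l^2 - 17*l + 15))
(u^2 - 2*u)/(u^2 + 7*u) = (u - 2)/(u + 7)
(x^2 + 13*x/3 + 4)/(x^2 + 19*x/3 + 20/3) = (x + 3)/(x + 5)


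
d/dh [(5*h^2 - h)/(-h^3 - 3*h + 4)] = (3*h*(5*h - 1)*(h^2 + 1) + (1 - 10*h)*(h^3 + 3*h - 4))/(h^3 + 3*h - 4)^2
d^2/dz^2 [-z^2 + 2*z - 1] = -2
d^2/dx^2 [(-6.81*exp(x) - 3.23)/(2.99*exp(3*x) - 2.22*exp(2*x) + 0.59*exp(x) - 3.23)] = (-243.528324*exp(6*x) - 124.278453*exp(5*x) + 250.332714*exp(4*x) - 938.986933*exp(3*x) + 24.933339*exp(2*x) + 78.541972*exp(x) - 77.20346)*exp(x)/(26.730899*exp(9*x) - 59.541066*exp(8*x) + 60.031725*exp(7*x) - 121.068429*exp(6*x) + 140.486289*exp(5*x) - 84.2628*exp(4*x) + 119.172416*exp(3*x) - 72.856203*exp(2*x) + 18.466233*exp(x) - 33.698267)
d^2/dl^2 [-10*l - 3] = 0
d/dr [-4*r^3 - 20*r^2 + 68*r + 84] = -12*r^2 - 40*r + 68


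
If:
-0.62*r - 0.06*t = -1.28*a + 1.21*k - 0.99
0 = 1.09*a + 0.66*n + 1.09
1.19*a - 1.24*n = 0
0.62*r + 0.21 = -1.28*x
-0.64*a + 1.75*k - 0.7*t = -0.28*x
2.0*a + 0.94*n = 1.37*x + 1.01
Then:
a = -0.63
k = -1.66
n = -0.61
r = 3.95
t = -4.39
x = -2.08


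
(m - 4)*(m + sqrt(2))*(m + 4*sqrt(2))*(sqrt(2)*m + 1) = sqrt(2)*m^4 - 4*sqrt(2)*m^3 + 11*m^3 - 44*m^2 + 13*sqrt(2)*m^2 - 52*sqrt(2)*m + 8*m - 32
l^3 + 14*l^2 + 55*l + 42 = (l + 1)*(l + 6)*(l + 7)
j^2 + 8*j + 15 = (j + 3)*(j + 5)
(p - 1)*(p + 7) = p^2 + 6*p - 7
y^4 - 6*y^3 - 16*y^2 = y^2*(y - 8)*(y + 2)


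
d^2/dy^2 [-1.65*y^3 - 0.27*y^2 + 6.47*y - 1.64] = -9.9*y - 0.54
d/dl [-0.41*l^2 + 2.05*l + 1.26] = 2.05 - 0.82*l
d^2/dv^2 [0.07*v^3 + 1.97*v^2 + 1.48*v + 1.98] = 0.42*v + 3.94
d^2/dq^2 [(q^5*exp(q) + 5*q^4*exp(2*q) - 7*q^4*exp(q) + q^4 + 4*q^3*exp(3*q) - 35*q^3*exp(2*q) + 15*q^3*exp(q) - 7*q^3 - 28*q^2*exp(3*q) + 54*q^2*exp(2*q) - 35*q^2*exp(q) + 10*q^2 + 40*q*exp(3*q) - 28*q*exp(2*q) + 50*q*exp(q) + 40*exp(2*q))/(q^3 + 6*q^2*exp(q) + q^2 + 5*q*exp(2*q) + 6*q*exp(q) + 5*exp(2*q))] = (q^8*exp(q) + 11*q^7*exp(2*q) - q^7*exp(q) + 60*q^6*exp(3*q) + q^6*exp(2*q) - 6*q^6*exp(q) + 100*q^5*exp(4*q) - 60*q^5*exp(3*q) - 70*q^5*exp(2*q) - 12*q^5*exp(q) - 100*q^4*exp(4*q) - 270*q^4*exp(3*q) - 292*q^4*exp(2*q) - 5*q^4*exp(q) - 500*q^3*exp(4*q) - 1010*q^3*exp(3*q) + 127*q^3*exp(2*q) + 13*q^3*exp(q) + 36*q^3 - 1700*q^2*exp(4*q) + 330*q^2*exp(3*q) + 65*q^2*exp(2*q) + 530*q^2*exp(q) + 800*q*exp(4*q) - 1050*q*exp(3*q) + 2280*q*exp(2*q) - 40*q*exp(q) - 1400*exp(4*q) + 3700*exp(3*q) - 270*exp(2*q) - 20*exp(q))/(q^6 + 15*q^5*exp(q) + 3*q^5 + 75*q^4*exp(2*q) + 45*q^4*exp(q) + 3*q^4 + 125*q^3*exp(3*q) + 225*q^3*exp(2*q) + 45*q^3*exp(q) + q^3 + 375*q^2*exp(3*q) + 225*q^2*exp(2*q) + 15*q^2*exp(q) + 375*q*exp(3*q) + 75*q*exp(2*q) + 125*exp(3*q))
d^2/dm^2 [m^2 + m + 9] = 2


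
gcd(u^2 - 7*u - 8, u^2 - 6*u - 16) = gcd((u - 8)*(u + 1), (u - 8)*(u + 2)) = u - 8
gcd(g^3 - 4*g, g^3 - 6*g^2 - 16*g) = g^2 + 2*g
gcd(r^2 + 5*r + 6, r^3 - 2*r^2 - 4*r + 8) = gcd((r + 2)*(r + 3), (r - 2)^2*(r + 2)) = r + 2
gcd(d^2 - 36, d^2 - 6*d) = d - 6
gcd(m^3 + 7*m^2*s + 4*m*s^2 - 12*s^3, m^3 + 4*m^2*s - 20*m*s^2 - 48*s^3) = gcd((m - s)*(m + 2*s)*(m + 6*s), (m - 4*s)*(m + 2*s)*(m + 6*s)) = m^2 + 8*m*s + 12*s^2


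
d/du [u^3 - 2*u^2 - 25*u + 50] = 3*u^2 - 4*u - 25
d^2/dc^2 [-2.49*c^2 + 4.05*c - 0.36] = -4.98000000000000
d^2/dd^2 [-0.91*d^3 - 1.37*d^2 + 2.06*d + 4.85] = -5.46*d - 2.74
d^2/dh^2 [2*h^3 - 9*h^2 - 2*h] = 12*h - 18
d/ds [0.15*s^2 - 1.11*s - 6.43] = 0.3*s - 1.11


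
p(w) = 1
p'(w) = 0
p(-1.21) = 1.00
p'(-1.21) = 0.00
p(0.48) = 1.00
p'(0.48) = 0.00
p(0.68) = 1.00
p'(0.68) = 0.00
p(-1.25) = 1.00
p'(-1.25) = 0.00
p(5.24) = 1.00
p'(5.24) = 0.00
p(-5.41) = 1.00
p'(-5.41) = 0.00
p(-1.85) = 1.00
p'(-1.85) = 0.00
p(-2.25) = 1.00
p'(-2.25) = 0.00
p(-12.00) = 1.00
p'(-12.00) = 0.00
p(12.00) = 1.00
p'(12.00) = 0.00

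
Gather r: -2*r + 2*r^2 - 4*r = 2*r^2 - 6*r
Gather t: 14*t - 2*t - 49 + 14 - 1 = 12*t - 36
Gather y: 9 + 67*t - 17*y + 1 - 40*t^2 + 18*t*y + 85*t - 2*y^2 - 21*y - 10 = -40*t^2 + 152*t - 2*y^2 + y*(18*t - 38)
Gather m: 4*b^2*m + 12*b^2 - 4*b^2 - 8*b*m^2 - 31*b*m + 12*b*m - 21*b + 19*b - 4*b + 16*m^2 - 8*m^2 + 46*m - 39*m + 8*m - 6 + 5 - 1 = 8*b^2 - 6*b + m^2*(8 - 8*b) + m*(4*b^2 - 19*b + 15) - 2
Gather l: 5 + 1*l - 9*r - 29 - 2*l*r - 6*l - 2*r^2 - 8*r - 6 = l*(-2*r - 5) - 2*r^2 - 17*r - 30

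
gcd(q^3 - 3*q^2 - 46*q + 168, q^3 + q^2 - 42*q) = q^2 + q - 42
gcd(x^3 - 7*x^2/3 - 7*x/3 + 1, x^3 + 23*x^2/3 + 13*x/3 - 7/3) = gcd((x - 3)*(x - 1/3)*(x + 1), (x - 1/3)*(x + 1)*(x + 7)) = x^2 + 2*x/3 - 1/3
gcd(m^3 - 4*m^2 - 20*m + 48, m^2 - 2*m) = m - 2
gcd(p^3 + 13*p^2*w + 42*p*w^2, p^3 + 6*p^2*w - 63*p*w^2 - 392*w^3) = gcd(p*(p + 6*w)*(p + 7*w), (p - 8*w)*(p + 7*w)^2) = p + 7*w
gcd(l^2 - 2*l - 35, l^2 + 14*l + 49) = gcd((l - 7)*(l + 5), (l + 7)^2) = 1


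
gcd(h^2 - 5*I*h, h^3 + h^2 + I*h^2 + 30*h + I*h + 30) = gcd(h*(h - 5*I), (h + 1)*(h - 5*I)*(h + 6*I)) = h - 5*I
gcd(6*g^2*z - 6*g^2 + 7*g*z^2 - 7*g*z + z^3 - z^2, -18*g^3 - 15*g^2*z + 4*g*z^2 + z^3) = 6*g^2 + 7*g*z + z^2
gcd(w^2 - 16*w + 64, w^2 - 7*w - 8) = w - 8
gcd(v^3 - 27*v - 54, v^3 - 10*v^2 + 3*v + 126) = v^2 - 3*v - 18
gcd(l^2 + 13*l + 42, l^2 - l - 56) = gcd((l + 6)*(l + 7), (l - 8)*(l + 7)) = l + 7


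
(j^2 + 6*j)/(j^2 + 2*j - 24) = j/(j - 4)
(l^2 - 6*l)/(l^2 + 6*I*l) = (l - 6)/(l + 6*I)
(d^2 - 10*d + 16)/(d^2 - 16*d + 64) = (d - 2)/(d - 8)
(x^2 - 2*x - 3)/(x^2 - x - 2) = (x - 3)/(x - 2)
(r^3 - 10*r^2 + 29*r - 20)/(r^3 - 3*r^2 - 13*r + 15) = (r - 4)/(r + 3)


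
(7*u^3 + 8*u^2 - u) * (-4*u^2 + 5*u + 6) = -28*u^5 + 3*u^4 + 86*u^3 + 43*u^2 - 6*u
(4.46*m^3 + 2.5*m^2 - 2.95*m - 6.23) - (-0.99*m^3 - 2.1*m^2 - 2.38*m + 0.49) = 5.45*m^3 + 4.6*m^2 - 0.57*m - 6.72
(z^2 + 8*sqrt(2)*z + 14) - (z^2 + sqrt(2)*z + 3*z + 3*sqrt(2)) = -3*z + 7*sqrt(2)*z - 3*sqrt(2) + 14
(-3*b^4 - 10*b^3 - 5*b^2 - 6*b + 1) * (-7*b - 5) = 21*b^5 + 85*b^4 + 85*b^3 + 67*b^2 + 23*b - 5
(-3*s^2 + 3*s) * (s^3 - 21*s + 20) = -3*s^5 + 3*s^4 + 63*s^3 - 123*s^2 + 60*s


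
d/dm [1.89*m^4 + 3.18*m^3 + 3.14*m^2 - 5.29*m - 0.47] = 7.56*m^3 + 9.54*m^2 + 6.28*m - 5.29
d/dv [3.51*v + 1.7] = 3.51000000000000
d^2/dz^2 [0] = 0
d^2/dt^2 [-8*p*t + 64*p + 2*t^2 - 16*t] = 4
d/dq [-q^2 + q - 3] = 1 - 2*q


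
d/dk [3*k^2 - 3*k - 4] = 6*k - 3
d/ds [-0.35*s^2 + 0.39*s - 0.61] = 0.39 - 0.7*s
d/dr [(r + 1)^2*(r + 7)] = 3*(r + 1)*(r + 5)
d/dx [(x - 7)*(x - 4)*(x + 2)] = 3*x^2 - 18*x + 6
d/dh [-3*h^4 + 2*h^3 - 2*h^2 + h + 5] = -12*h^3 + 6*h^2 - 4*h + 1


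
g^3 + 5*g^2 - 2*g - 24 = (g - 2)*(g + 3)*(g + 4)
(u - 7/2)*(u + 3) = u^2 - u/2 - 21/2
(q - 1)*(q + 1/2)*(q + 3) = q^3 + 5*q^2/2 - 2*q - 3/2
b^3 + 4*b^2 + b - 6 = (b - 1)*(b + 2)*(b + 3)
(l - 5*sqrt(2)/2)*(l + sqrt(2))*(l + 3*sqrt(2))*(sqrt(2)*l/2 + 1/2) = sqrt(2)*l^4/2 + 2*l^3 - 25*sqrt(2)*l^2/4 - 22*l - 15*sqrt(2)/2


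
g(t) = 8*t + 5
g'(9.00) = 8.00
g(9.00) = 77.00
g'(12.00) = 8.00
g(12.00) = 101.00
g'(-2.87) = 8.00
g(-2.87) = -17.96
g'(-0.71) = 8.00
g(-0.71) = -0.68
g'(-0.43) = 8.00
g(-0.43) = 1.56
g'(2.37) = 8.00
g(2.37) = 23.96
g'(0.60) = 8.00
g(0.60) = 9.80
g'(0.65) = 8.00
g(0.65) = 10.20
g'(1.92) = 8.00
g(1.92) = 20.36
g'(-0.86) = 8.00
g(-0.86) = -1.88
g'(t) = 8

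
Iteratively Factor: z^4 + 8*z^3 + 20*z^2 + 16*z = (z)*(z^3 + 8*z^2 + 20*z + 16) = z*(z + 2)*(z^2 + 6*z + 8) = z*(z + 2)^2*(z + 4)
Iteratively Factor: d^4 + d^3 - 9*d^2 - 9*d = (d + 3)*(d^3 - 2*d^2 - 3*d) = (d + 1)*(d + 3)*(d^2 - 3*d) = (d - 3)*(d + 1)*(d + 3)*(d)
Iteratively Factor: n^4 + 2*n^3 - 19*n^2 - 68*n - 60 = (n - 5)*(n^3 + 7*n^2 + 16*n + 12) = (n - 5)*(n + 2)*(n^2 + 5*n + 6) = (n - 5)*(n + 2)^2*(n + 3)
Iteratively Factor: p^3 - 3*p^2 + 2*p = (p - 2)*(p^2 - p) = (p - 2)*(p - 1)*(p)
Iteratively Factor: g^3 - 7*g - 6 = (g + 2)*(g^2 - 2*g - 3) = (g + 1)*(g + 2)*(g - 3)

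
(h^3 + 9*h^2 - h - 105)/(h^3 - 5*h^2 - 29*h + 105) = (h + 7)/(h - 7)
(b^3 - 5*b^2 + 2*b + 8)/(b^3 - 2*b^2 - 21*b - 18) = (b^2 - 6*b + 8)/(b^2 - 3*b - 18)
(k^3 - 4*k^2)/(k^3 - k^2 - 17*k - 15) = k^2*(4 - k)/(-k^3 + k^2 + 17*k + 15)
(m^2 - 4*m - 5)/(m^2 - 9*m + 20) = (m + 1)/(m - 4)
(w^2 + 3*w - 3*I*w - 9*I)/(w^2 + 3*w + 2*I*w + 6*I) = (w - 3*I)/(w + 2*I)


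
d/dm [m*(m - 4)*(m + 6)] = 3*m^2 + 4*m - 24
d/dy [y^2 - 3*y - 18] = 2*y - 3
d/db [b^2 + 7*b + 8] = 2*b + 7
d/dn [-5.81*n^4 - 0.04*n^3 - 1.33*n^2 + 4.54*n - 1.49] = -23.24*n^3 - 0.12*n^2 - 2.66*n + 4.54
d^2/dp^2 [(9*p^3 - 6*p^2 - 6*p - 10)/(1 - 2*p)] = 2*(-36*p^3 + 54*p^2 - 27*p + 58)/(8*p^3 - 12*p^2 + 6*p - 1)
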